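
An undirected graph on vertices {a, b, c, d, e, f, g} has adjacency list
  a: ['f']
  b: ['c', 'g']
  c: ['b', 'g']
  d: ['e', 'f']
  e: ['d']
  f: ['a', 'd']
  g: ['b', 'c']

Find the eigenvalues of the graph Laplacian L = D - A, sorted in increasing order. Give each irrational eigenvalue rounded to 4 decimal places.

[0, 0, 0.5858, 2, 3, 3, 3.4142]

With the vertex order [a, b, c, d, e, f, g], the degrees are [1, 2, 2, 2, 1, 2, 2], giving D = diag(1, 2, 2, 2, 1, 2, 2) and L = D - A. L is symmetric positive semidefinite, so every eigenvalue is real and nonnegative. The 2 zero eigenvalues correspond to the 2 connected components. The eigenvalues sum to 12, which equals trace(L) = 2|E|. The largest eigenvalue, 3.4142, is at most the vertex count 7.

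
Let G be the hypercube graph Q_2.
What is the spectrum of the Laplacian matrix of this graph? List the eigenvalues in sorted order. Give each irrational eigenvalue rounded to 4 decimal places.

The graph has 4 vertices and degree multiset [2, 2, 2, 2]; D is the diagonal matrix of degrees and L = D - A. Diagonalising L (or applying a numerical eigensolver to the 4x4 matrix) gives the spectrum above. The eigenvalues sum to 8, which equals trace(L) = 2|E|.

[0, 2, 2, 4]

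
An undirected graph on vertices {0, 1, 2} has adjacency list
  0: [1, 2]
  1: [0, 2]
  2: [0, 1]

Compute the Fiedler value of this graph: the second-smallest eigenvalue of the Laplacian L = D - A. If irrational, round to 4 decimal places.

3

Reading degrees in the order [0, 1, 2] gives [2, 2, 2]; set D = diag(2, 2, 2) and form L = D - A. The sorted Laplacian eigenvalues are [0, 3, 3]; the algebraic connectivity is the second entry, 3. The eigenvalues sum to 6, which equals trace(L) = 2|E|.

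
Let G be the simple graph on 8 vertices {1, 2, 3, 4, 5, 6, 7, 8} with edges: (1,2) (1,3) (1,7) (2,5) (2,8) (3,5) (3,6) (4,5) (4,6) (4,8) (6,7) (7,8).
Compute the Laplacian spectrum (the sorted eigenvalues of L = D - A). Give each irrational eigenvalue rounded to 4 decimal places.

[0, 2, 2, 2, 4, 4, 4, 6]

With the vertex order [1, 2, 3, 4, 5, 6, 7, 8], the degrees are [3, 3, 3, 3, 3, 3, 3, 3], giving D = diag(3, 3, 3, 3, 3, 3, 3, 3) and L = D - A. Since every row of L sums to 0, the all-ones vector is in the kernel and 0 is an eigenvalue.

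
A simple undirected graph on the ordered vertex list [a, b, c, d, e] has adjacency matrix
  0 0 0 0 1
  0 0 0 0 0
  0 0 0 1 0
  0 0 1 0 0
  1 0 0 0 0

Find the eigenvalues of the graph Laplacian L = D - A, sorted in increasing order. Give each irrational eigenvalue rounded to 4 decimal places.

[0, 0, 0, 2, 2]

Reading degrees in the order [a, b, c, d, e] gives [1, 0, 1, 1, 1]; set D = diag(1, 0, 1, 1, 1) and form L = D - A. Diagonalising L (or applying a numerical eigensolver to the 5x5 matrix) gives the spectrum above. The 3 zero eigenvalues correspond to the 3 connected components. The largest eigenvalue, 2, is at most the vertex count 5.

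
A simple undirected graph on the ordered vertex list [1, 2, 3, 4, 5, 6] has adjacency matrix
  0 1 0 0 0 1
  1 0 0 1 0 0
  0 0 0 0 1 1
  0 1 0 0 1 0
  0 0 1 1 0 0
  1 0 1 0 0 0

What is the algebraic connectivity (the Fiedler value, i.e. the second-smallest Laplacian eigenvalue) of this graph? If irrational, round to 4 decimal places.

With the vertex order [1, 2, 3, 4, 5, 6], the degrees are [2, 2, 2, 2, 2, 2], giving D = diag(2, 2, 2, 2, 2, 2) and L = D - A. The smallest Laplacian eigenvalue is always 0. The next one, lambda_2 = 1, measures how hard the graph is to disconnect: larger values mean better connectivity.

1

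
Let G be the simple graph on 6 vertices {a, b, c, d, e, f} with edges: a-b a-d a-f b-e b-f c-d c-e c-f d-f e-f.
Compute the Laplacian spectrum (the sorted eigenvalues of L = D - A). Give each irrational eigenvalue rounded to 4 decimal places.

With the vertex order [a, b, c, d, e, f], the degrees are [3, 3, 3, 3, 3, 5], giving D = diag(3, 3, 3, 3, 3, 5) and L = D - A. The multiplicity of 0 as a Laplacian eigenvalue equals the number of connected components. The single zero eigenvalue shows the graph is connected.

[0, 2.3820, 2.3820, 4.6180, 4.6180, 6]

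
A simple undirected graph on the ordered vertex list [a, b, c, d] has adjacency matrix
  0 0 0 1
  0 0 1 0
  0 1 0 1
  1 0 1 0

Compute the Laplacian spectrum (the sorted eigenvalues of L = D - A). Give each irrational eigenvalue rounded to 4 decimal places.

[0, 0.5858, 2, 3.4142]

With the vertex order [a, b, c, d], the degrees are [1, 1, 2, 2], giving D = diag(1, 1, 2, 2) and L = D - A. The multiplicity of 0 as a Laplacian eigenvalue equals the number of connected components. The single zero eigenvalue shows the graph is connected. The largest eigenvalue, 3.4142, is at most the vertex count 4.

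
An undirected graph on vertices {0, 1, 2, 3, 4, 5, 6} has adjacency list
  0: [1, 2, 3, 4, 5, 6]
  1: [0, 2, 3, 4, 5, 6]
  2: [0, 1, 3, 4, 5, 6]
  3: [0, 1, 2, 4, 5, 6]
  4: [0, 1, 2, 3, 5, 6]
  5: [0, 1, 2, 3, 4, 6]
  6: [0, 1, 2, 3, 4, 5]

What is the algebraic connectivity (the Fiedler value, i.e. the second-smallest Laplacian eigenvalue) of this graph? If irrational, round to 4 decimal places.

7

With the vertex order [0, 1, 2, 3, 4, 5, 6], the degrees are [6, 6, 6, 6, 6, 6, 6], giving D = diag(6, 6, 6, 6, 6, 6, 6) and L = D - A. The sorted Laplacian eigenvalues are [0, 7, 7, 7, 7, 7, 7]; the algebraic connectivity is the second entry, 7. The largest eigenvalue, 7, is at most the vertex count 7.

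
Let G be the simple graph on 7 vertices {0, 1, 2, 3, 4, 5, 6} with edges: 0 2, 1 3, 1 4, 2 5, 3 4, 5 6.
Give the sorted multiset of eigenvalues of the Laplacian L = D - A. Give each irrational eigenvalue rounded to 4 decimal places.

Reading degrees in the order [0, 1, 2, 3, 4, 5, 6] gives [1, 2, 2, 2, 2, 2, 1]; set D = diag(1, 2, 2, 2, 2, 2, 1) and form L = D - A. Diagonalising L (or applying a numerical eigensolver to the 7x7 matrix) gives the spectrum above. The 2 zero eigenvalues correspond to the 2 connected components. There are 2 zeros in the spectrum, matching the 2 components. The eigenvalues sum to 12, which equals trace(L) = 2|E|.

[0, 0, 0.5858, 2, 3, 3, 3.4142]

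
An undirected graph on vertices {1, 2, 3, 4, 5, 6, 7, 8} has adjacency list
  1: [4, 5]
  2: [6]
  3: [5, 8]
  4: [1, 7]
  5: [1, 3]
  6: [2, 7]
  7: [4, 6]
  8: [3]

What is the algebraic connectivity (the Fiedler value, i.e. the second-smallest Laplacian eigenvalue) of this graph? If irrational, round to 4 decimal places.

Reading degrees in the order [1, 2, 3, 4, 5, 6, 7, 8] gives [2, 1, 2, 2, 2, 2, 2, 1]; set D = diag(2, 1, 2, 2, 2, 2, 2, 1) and form L = D - A. The sorted Laplacian eigenvalues are [0, 0.1522, 0.5858, 1.2346, 2, 2.7654, 3.4142, 3.8478]; the algebraic connectivity is the second entry, 0.1522. The largest eigenvalue, 3.8478, is at most the vertex count 8. The eigenvalues sum to 14, which equals trace(L) = 2|E|.

0.1522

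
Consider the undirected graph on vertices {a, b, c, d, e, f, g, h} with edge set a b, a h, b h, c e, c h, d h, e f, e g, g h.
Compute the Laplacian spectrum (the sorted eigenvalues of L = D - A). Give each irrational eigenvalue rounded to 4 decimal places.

Each diagonal entry of L is the vertex degree and each off-diagonal entry is -1 where an edge is present, 0 otherwise; in the order [a, b, c, d, e, f, g, h] the diagonal is [2, 2, 2, 1, 3, 1, 2, 5]. L is symmetric positive semidefinite, so every eigenvalue is real and nonnegative.

[0, 0.4746, 1, 1.3691, 2, 3, 4, 6.1563]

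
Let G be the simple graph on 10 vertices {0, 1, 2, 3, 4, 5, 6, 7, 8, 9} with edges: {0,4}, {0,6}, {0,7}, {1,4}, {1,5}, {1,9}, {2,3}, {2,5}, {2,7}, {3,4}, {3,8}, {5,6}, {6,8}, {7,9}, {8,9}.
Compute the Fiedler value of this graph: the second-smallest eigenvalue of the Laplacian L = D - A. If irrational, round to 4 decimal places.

Each diagonal entry of L is the vertex degree and each off-diagonal entry is -1 where an edge is present, 0 otherwise; in the order [0, 1, 2, 3, 4, 5, 6, 7, 8, 9] the diagonal is [3, 3, 3, 3, 3, 3, 3, 3, 3, 3]. The sorted Laplacian eigenvalues are [0, 2, 2, 2, 2, 2, 5, 5, 5, 5]; the algebraic connectivity is the second entry, 2. The largest eigenvalue, 5, is at most the vertex count 10.

2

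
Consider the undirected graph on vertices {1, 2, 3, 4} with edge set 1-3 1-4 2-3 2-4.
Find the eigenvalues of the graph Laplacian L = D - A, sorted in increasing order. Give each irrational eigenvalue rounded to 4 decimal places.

Reading degrees in the order [1, 2, 3, 4] gives [2, 2, 2, 2]; set D = diag(2, 2, 2, 2) and form L = D - A. Diagonalising L (or applying a numerical eigensolver to the 4x4 matrix) gives the spectrum above. The single zero eigenvalue shows the graph is connected. There is one zero in the spectrum, matching the 1 component.

[0, 2, 2, 4]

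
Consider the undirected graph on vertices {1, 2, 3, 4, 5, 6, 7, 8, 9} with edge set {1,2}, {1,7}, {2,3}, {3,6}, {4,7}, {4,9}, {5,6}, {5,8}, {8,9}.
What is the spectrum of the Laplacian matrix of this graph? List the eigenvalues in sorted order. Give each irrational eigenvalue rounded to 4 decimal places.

Each diagonal entry of L is the vertex degree and each off-diagonal entry is -1 where an edge is present, 0 otherwise; in the order [1, 2, 3, 4, 5, 6, 7, 8, 9] the diagonal is [2, 2, 2, 2, 2, 2, 2, 2, 2]. Since every row of L sums to 0, the all-ones vector is in the kernel and 0 is an eigenvalue.

[0, 0.4679, 0.4679, 1.6527, 1.6527, 3, 3, 3.8794, 3.8794]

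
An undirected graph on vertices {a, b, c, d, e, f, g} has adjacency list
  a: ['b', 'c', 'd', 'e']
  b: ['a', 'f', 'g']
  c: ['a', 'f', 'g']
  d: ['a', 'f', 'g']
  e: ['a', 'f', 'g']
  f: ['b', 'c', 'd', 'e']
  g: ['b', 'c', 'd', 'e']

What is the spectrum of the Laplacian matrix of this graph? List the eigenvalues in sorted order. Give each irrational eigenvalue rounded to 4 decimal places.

Reading degrees in the order [a, b, c, d, e, f, g] gives [4, 3, 3, 3, 3, 4, 4]; set D = diag(4, 3, 3, 3, 3, 4, 4) and form L = D - A. The multiplicity of 0 as a Laplacian eigenvalue equals the number of connected components. The single zero eigenvalue shows the graph is connected.

[0, 3, 3, 3, 4, 4, 7]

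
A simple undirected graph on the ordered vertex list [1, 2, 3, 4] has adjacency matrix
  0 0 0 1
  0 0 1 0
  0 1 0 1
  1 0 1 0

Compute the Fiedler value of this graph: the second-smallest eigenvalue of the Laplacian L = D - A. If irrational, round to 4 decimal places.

Each diagonal entry of L is the vertex degree and each off-diagonal entry is -1 where an edge is present, 0 otherwise; in the order [1, 2, 3, 4] the diagonal is [1, 1, 2, 2]. Computing the eigenvalues of L and sorting gives [0, 0.5858, 2, 3.4142]. The Fiedler value lambda_2 = 0.5858 is strictly positive, so the graph is connected. The eigenvalues sum to 6, which equals trace(L) = 2|E|.

0.5858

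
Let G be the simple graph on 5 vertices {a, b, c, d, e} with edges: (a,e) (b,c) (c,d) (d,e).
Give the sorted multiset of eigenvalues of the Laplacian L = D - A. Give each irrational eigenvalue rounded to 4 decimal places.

[0, 0.3820, 1.3820, 2.6180, 3.6180]

Each diagonal entry of L is the vertex degree and each off-diagonal entry is -1 where an edge is present, 0 otherwise; in the order [a, b, c, d, e] the diagonal is [1, 1, 2, 2, 2]. Diagonalising L (or applying a numerical eigensolver to the 5x5 matrix) gives the spectrum above. The single zero eigenvalue shows the graph is connected. The eigenvalues sum to 8, which equals trace(L) = 2|E|. The largest eigenvalue, 3.6180, is at most the vertex count 5.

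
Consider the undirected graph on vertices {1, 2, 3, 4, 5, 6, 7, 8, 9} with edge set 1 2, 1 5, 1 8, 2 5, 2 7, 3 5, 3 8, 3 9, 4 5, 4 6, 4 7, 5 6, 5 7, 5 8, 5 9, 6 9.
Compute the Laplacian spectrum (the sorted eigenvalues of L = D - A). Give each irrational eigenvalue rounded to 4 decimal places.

With the vertex order [1, 2, 3, 4, 5, 6, 7, 8, 9], the degrees are [3, 3, 3, 3, 8, 3, 3, 3, 3], giving D = diag(3, 3, 3, 3, 8, 3, 3, 3, 3) and L = D - A. The multiplicity of 0 as a Laplacian eigenvalue equals the number of connected components. The single zero eigenvalue shows the graph is connected. The largest eigenvalue, 9, is at most the vertex count 9. There is one zero in the spectrum, matching the 1 component.

[0, 1.5858, 1.5858, 3, 3, 4.4142, 4.4142, 5, 9]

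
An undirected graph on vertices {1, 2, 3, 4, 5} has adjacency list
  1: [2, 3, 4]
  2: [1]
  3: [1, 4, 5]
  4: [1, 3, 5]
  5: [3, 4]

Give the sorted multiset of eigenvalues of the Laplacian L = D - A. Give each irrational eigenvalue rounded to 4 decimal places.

Reading degrees in the order [1, 2, 3, 4, 5] gives [3, 1, 3, 3, 2]; set D = diag(3, 1, 3, 3, 2) and form L = D - A. L is symmetric positive semidefinite, so every eigenvalue is real and nonnegative. The single zero eigenvalue shows the graph is connected. There is one zero in the spectrum, matching the 1 component.

[0, 0.8299, 2.6889, 4, 4.4812]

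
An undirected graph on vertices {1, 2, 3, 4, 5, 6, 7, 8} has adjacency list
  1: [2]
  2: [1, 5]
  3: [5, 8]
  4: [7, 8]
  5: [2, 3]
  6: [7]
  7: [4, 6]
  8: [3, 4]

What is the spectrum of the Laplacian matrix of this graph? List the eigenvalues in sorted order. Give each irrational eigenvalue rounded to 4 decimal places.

[0, 0.1522, 0.5858, 1.2346, 2, 2.7654, 3.4142, 3.8478]

With the vertex order [1, 2, 3, 4, 5, 6, 7, 8], the degrees are [1, 2, 2, 2, 2, 1, 2, 2], giving D = diag(1, 2, 2, 2, 2, 1, 2, 2) and L = D - A. Diagonalising L (or applying a numerical eigensolver to the 8x8 matrix) gives the spectrum above.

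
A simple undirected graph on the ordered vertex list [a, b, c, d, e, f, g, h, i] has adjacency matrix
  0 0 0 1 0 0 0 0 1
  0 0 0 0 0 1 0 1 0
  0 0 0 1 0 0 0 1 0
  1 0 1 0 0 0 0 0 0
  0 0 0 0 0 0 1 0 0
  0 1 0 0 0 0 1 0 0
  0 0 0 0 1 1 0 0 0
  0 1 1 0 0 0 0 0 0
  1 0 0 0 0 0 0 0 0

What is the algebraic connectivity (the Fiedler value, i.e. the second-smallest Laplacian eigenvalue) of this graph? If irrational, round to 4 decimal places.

Reading degrees in the order [a, b, c, d, e, f, g, h, i] gives [2, 2, 2, 2, 1, 2, 2, 2, 1]; set D = diag(2, 2, 2, 2, 1, 2, 2, 2, 1) and form L = D - A. The smallest Laplacian eigenvalue is always 0. The next one, lambda_2 = 0.1206, measures how hard the graph is to disconnect: larger values mean better connectivity. The largest eigenvalue, 3.8794, is at most the vertex count 9. The eigenvalues sum to 16, which equals trace(L) = 2|E|.

0.1206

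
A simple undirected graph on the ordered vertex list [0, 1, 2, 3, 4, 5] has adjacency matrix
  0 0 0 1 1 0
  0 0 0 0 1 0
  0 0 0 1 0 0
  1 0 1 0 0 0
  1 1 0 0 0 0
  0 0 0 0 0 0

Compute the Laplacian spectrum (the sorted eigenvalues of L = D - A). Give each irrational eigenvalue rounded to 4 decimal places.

Reading degrees in the order [0, 1, 2, 3, 4, 5] gives [2, 1, 1, 2, 2, 0]; set D = diag(2, 1, 1, 2, 2, 0) and form L = D - A. Since every row of L sums to 0, the all-ones vector is in the kernel and 0 is an eigenvalue. The 2 zero eigenvalues correspond to the 2 connected components. The largest eigenvalue, 3.6180, is at most the vertex count 6.

[0, 0, 0.3820, 1.3820, 2.6180, 3.6180]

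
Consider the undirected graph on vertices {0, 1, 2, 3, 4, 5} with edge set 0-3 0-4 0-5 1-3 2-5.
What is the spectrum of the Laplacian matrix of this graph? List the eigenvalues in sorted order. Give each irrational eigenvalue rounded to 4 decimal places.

With the vertex order [0, 1, 2, 3, 4, 5], the degrees are [3, 1, 1, 2, 1, 2], giving D = diag(3, 1, 1, 2, 1, 2) and L = D - A. L is symmetric positive semidefinite, so every eigenvalue is real and nonnegative. The single zero eigenvalue shows the graph is connected. The eigenvalues sum to 10, which equals trace(L) = 2|E|. By the matrix-tree theorem the graph has (1/6) * product of the nonzero eigenvalues = 1 spanning tree.

[0, 0.3820, 0.6972, 2, 2.6180, 4.3028]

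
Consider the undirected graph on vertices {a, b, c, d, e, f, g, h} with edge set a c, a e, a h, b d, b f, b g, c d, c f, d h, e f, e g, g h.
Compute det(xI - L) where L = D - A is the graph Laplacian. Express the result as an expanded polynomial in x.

With the vertex order [a, b, c, d, e, f, g, h], the degrees are [3, 3, 3, 3, 3, 3, 3, 3], giving D = diag(3, 3, 3, 3, 3, 3, 3, 3) and L = D - A. L has integer entries, so p(x) = det(xI - L) has integer coefficients. Expanding the determinant yields x^8 - 24x^7 + 240x^6 - 1296x^5 + 4080x^4 - 7488x^3 + 7424x^2 - 3072x. The coefficient of x^7 equals -trace(L) = -24, matching the sum of degrees. There is one zero in the spectrum, matching the 1 component.

x^8 - 24x^7 + 240x^6 - 1296x^5 + 4080x^4 - 7488x^3 + 7424x^2 - 3072x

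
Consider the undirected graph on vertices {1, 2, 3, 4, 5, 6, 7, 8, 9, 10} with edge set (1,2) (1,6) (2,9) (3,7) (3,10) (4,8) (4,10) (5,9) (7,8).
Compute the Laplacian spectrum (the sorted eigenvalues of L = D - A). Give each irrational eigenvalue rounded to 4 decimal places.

Each diagonal entry of L is the vertex degree and each off-diagonal entry is -1 where an edge is present, 0 otherwise; in the order [1, 2, 3, 4, 5, 6, 7, 8, 9, 10] the diagonal is [2, 2, 2, 2, 1, 1, 2, 2, 2, 2]. L is symmetric positive semidefinite, so every eigenvalue is real and nonnegative. The 2 zero eigenvalues correspond to the 2 connected components. The eigenvalues sum to 18, which equals trace(L) = 2|E|. The largest eigenvalue, 3.6180, is at most the vertex count 10.

[0, 0, 0.3820, 1.3820, 1.3820, 1.3820, 2.6180, 3.6180, 3.6180, 3.6180]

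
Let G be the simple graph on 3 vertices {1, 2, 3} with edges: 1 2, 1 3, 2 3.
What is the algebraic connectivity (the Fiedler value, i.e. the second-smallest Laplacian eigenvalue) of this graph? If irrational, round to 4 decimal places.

Reading degrees in the order [1, 2, 3] gives [2, 2, 2]; set D = diag(2, 2, 2) and form L = D - A. The sorted Laplacian eigenvalues are [0, 3, 3]; the algebraic connectivity is the second entry, 3. By the matrix-tree theorem the graph has (1/3) * product of the nonzero eigenvalues = 3 spanning trees.

3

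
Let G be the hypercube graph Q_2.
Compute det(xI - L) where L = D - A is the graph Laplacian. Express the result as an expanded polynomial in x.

The graph has 4 vertices and degree multiset [2, 2, 2, 2]; D is the diagonal matrix of degrees and L = D - A. Computing det(xI - L) by cofactor expansion (or equivalently via sum-over-permutations) gives x^4 - 8x^3 + 20x^2 - 16x. The coefficient of x^3 equals -trace(L) = -8, matching the sum of degrees. The largest eigenvalue, 4, is at most the vertex count 4. The eigenvalues sum to 8, which equals trace(L) = 2|E|.

x^4 - 8x^3 + 20x^2 - 16x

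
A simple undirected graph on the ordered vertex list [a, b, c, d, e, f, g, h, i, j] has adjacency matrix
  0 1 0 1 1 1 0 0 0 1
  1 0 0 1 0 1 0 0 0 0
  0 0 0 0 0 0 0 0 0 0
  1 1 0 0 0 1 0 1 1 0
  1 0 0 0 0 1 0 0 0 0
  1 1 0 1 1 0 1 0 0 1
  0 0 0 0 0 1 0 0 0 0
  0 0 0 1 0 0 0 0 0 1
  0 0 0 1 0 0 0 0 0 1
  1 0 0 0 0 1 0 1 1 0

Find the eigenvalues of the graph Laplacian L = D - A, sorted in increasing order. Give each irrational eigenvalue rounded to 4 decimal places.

[0, 0, 0.8930, 1.4603, 2, 2.4066, 4.0575, 5.3201, 6.4698, 7.3928]

Each diagonal entry of L is the vertex degree and each off-diagonal entry is -1 where an edge is present, 0 otherwise; in the order [a, b, c, d, e, f, g, h, i, j] the diagonal is [5, 3, 0, 5, 2, 6, 1, 2, 2, 4]. Diagonalising L (or applying a numerical eigensolver to the 10x10 matrix) gives the spectrum above. The 2 zero eigenvalues correspond to the 2 connected components. There are 2 zeros in the spectrum, matching the 2 components. The largest eigenvalue, 7.3928, is at most the vertex count 10.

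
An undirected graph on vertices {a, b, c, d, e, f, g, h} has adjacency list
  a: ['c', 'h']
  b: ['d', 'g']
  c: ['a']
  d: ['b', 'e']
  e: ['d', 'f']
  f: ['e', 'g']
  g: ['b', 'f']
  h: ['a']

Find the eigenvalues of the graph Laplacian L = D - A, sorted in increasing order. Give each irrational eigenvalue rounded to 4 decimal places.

With the vertex order [a, b, c, d, e, f, g, h], the degrees are [2, 2, 1, 2, 2, 2, 2, 1], giving D = diag(2, 2, 1, 2, 2, 2, 2, 1) and L = D - A. Since every row of L sums to 0, the all-ones vector is in the kernel and 0 is an eigenvalue. The 2 zero eigenvalues correspond to the 2 connected components. There are 2 zeros in the spectrum, matching the 2 components. The eigenvalues sum to 14, which equals trace(L) = 2|E|.

[0, 0, 1, 1.3820, 1.3820, 3, 3.6180, 3.6180]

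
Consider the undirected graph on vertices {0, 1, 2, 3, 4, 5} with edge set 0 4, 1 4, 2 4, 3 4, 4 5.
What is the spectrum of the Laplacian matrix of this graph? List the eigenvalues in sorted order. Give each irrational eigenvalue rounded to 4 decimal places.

Reading degrees in the order [0, 1, 2, 3, 4, 5] gives [1, 1, 1, 1, 5, 1]; set D = diag(1, 1, 1, 1, 5, 1) and form L = D - A. L is symmetric positive semidefinite, so every eigenvalue is real and nonnegative. The single zero eigenvalue shows the graph is connected. The eigenvalues sum to 10, which equals trace(L) = 2|E|.

[0, 1, 1, 1, 1, 6]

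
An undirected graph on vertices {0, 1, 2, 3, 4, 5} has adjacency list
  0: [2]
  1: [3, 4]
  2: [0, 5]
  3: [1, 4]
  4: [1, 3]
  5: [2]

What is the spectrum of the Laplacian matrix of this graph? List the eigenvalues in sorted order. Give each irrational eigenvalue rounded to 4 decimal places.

[0, 0, 1, 3, 3, 3]

Each diagonal entry of L is the vertex degree and each off-diagonal entry is -1 where an edge is present, 0 otherwise; in the order [0, 1, 2, 3, 4, 5] the diagonal is [1, 2, 2, 2, 2, 1]. The multiplicity of 0 as a Laplacian eigenvalue equals the number of connected components. The 2 zero eigenvalues correspond to the 2 connected components. The largest eigenvalue, 3, is at most the vertex count 6. The eigenvalues sum to 10, which equals trace(L) = 2|E|.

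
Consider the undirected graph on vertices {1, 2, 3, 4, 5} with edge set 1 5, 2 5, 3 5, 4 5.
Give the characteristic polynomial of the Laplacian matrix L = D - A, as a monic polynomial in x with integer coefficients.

x^5 - 8x^4 + 18x^3 - 16x^2 + 5x

Each diagonal entry of L is the vertex degree and each off-diagonal entry is -1 where an edge is present, 0 otherwise; in the order [1, 2, 3, 4, 5] the diagonal is [1, 1, 1, 1, 4]. L has integer entries, so p(x) = det(xI - L) has integer coefficients. Expanding the determinant yields x^5 - 8x^4 + 18x^3 - 16x^2 + 5x. The coefficient of x^4 equals -trace(L) = -8, matching the sum of degrees. The eigenvalues sum to 8, which equals trace(L) = 2|E|.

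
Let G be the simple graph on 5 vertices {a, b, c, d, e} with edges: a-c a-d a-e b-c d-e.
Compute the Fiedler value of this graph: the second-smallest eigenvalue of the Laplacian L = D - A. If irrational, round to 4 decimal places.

Each diagonal entry of L is the vertex degree and each off-diagonal entry is -1 where an edge is present, 0 otherwise; in the order [a, b, c, d, e] the diagonal is [3, 1, 2, 2, 2]. Computing the eigenvalues of L and sorting gives [0, 0.5188, 2.3111, 3, 4.1701]. The Fiedler value lambda_2 = 0.5188 is strictly positive, so the graph is connected. There is one zero in the spectrum, matching the 1 component.

0.5188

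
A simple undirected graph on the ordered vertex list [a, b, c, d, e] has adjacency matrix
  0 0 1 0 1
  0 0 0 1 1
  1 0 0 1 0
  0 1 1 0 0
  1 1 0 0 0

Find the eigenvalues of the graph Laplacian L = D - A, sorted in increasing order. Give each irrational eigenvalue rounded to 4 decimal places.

Each diagonal entry of L is the vertex degree and each off-diagonal entry is -1 where an edge is present, 0 otherwise; in the order [a, b, c, d, e] the diagonal is [2, 2, 2, 2, 2]. The multiplicity of 0 as a Laplacian eigenvalue equals the number of connected components.

[0, 1.3820, 1.3820, 3.6180, 3.6180]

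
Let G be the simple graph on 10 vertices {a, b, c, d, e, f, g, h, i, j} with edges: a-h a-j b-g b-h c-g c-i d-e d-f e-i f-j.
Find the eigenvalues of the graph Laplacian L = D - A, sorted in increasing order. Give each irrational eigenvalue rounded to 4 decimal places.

[0, 0.3820, 0.3820, 1.3820, 1.3820, 2.6180, 2.6180, 3.6180, 3.6180, 4]

With the vertex order [a, b, c, d, e, f, g, h, i, j], the degrees are [2, 2, 2, 2, 2, 2, 2, 2, 2, 2], giving D = diag(2, 2, 2, 2, 2, 2, 2, 2, 2, 2) and L = D - A. The multiplicity of 0 as a Laplacian eigenvalue equals the number of connected components.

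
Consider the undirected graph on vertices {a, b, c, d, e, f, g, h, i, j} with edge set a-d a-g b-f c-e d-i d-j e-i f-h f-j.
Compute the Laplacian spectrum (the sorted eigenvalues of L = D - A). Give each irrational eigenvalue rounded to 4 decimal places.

With the vertex order [a, b, c, d, e, f, g, h, i, j], the degrees are [2, 1, 1, 3, 2, 3, 1, 1, 2, 2], giving D = diag(2, 1, 1, 3, 2, 3, 1, 1, 2, 2) and L = D - A. Diagonalising L (or applying a numerical eigensolver to the 10x10 matrix) gives the spectrum above. The single zero eigenvalue shows the graph is connected.

[0, 0.1640, 0.2885, 1, 1, 1.6385, 2.3252, 3.0979, 3.9293, 4.5566]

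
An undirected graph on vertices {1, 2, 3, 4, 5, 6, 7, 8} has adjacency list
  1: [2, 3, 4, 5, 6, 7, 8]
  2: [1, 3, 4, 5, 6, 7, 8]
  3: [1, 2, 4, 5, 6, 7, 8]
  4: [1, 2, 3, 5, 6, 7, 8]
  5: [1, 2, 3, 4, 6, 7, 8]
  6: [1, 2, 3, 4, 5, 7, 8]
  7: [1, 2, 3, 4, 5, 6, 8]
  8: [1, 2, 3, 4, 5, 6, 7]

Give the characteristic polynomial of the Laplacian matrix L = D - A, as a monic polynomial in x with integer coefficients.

With the vertex order [1, 2, 3, 4, 5, 6, 7, 8], the degrees are [7, 7, 7, 7, 7, 7, 7, 7], giving D = diag(7, 7, 7, 7, 7, 7, 7, 7) and L = D - A. L has integer entries, so p(x) = det(xI - L) has integer coefficients. Expanding the determinant yields x^8 - 56x^7 + 1344x^6 - 17920x^5 + 143360x^4 - 688128x^3 + 1835008x^2 - 2097152x. Since p(0) = det(-L) = 0, x divides p(x).

x^8 - 56x^7 + 1344x^6 - 17920x^5 + 143360x^4 - 688128x^3 + 1835008x^2 - 2097152x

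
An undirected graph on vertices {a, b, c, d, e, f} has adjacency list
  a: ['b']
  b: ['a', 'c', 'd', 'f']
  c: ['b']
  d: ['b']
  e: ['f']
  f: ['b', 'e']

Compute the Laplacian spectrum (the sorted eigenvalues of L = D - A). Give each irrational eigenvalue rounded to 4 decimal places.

With the vertex order [a, b, c, d, e, f], the degrees are [1, 4, 1, 1, 1, 2], giving D = diag(1, 4, 1, 1, 1, 2) and L = D - A. The multiplicity of 0 as a Laplacian eigenvalue equals the number of connected components. The single zero eigenvalue shows the graph is connected. By the matrix-tree theorem the graph has (1/6) * product of the nonzero eigenvalues = 1 spanning tree. The eigenvalues sum to 10, which equals trace(L) = 2|E|.

[0, 0.4859, 1, 1, 2.4280, 5.0861]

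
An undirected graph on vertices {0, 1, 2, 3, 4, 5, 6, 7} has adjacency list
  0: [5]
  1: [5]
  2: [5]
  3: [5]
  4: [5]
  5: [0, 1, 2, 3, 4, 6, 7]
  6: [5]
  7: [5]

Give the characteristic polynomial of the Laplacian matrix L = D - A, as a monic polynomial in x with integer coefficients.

Each diagonal entry of L is the vertex degree and each off-diagonal entry is -1 where an edge is present, 0 otherwise; in the order [0, 1, 2, 3, 4, 5, 6, 7] the diagonal is [1, 1, 1, 1, 1, 7, 1, 1]. Computing det(xI - L) by cofactor expansion (or equivalently via sum-over-permutations) gives x^8 - 14x^7 + 63x^6 - 140x^5 + 175x^4 - 126x^3 + 49x^2 - 8x. The constant term is 0 because L is singular (the all-ones vector lies in its kernel). There is one zero in the spectrum, matching the 1 component. By the matrix-tree theorem the graph has (1/8) * product of the nonzero eigenvalues = 1 spanning tree.

x^8 - 14x^7 + 63x^6 - 140x^5 + 175x^4 - 126x^3 + 49x^2 - 8x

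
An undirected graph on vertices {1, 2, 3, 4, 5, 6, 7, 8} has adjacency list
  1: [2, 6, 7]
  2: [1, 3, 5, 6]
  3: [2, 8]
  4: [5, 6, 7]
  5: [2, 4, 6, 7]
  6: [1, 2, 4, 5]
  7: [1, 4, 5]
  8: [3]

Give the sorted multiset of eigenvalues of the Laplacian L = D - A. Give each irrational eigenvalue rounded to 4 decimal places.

[0, 0.4116, 2.1438, 2.7418, 3.2062, 4.2282, 5.4444, 5.8239]

With the vertex order [1, 2, 3, 4, 5, 6, 7, 8], the degrees are [3, 4, 2, 3, 4, 4, 3, 1], giving D = diag(3, 4, 2, 3, 4, 4, 3, 1) and L = D - A. Diagonalising L (or applying a numerical eigensolver to the 8x8 matrix) gives the spectrum above. The largest eigenvalue, 5.8239, is at most the vertex count 8.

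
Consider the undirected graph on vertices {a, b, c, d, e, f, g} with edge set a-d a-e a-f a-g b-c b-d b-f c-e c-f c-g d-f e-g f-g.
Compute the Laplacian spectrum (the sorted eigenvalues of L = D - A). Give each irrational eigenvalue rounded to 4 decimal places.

[0, 1.9697, 3, 4.1346, 5, 5.5794, 6.3163]

Reading degrees in the order [a, b, c, d, e, f, g] gives [4, 3, 4, 3, 3, 5, 4]; set D = diag(4, 3, 4, 3, 3, 5, 4) and form L = D - A. The multiplicity of 0 as a Laplacian eigenvalue equals the number of connected components. The largest eigenvalue, 6.3163, is at most the vertex count 7.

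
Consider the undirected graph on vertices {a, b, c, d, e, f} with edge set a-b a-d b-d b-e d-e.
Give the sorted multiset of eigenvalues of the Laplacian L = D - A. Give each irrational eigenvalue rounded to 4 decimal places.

Reading degrees in the order [a, b, c, d, e, f] gives [2, 3, 0, 3, 2, 0]; set D = diag(2, 3, 0, 3, 2, 0) and form L = D - A. Since every row of L sums to 0, the all-ones vector is in the kernel and 0 is an eigenvalue. The 3 zero eigenvalues correspond to the 3 connected components. The largest eigenvalue, 4, is at most the vertex count 6.

[0, 0, 0, 2, 4, 4]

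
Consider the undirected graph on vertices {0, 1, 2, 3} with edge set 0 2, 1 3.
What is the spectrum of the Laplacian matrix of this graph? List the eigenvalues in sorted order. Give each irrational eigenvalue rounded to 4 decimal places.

[0, 0, 2, 2]

With the vertex order [0, 1, 2, 3], the degrees are [1, 1, 1, 1], giving D = diag(1, 1, 1, 1) and L = D - A. Since every row of L sums to 0, the all-ones vector is in the kernel and 0 is an eigenvalue. The 2 zero eigenvalues correspond to the 2 connected components. The largest eigenvalue, 2, is at most the vertex count 4.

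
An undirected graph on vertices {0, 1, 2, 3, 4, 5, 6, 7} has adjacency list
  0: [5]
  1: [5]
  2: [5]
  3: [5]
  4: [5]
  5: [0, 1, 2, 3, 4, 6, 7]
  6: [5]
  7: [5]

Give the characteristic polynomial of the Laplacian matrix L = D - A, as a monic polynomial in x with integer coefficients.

x^8 - 14x^7 + 63x^6 - 140x^5 + 175x^4 - 126x^3 + 49x^2 - 8x

Reading degrees in the order [0, 1, 2, 3, 4, 5, 6, 7] gives [1, 1, 1, 1, 1, 7, 1, 1]; set D = diag(1, 1, 1, 1, 1, 7, 1, 1) and form L = D - A. L has integer entries, so p(x) = det(xI - L) has integer coefficients. Expanding the determinant yields x^8 - 14x^7 + 63x^6 - 140x^5 + 175x^4 - 126x^3 + 49x^2 - 8x. The constant term is 0 because L is singular (the all-ones vector lies in its kernel).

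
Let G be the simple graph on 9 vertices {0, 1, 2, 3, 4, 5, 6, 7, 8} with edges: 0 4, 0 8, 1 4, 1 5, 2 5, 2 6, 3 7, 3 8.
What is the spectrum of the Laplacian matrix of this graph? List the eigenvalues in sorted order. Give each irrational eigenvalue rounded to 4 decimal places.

Reading degrees in the order [0, 1, 2, 3, 4, 5, 6, 7, 8] gives [2, 2, 2, 2, 2, 2, 1, 1, 2]; set D = diag(2, 2, 2, 2, 2, 2, 1, 1, 2) and form L = D - A. Since every row of L sums to 0, the all-ones vector is in the kernel and 0 is an eigenvalue. The single zero eigenvalue shows the graph is connected. The eigenvalues sum to 16, which equals trace(L) = 2|E|.

[0, 0.1206, 0.4679, 1, 1.6527, 2.3473, 3, 3.5321, 3.8794]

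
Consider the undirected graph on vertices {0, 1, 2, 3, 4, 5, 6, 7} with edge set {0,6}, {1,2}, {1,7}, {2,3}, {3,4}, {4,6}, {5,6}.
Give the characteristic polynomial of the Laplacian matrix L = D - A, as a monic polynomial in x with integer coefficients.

With the vertex order [0, 1, 2, 3, 4, 5, 6, 7], the degrees are [1, 2, 2, 2, 2, 1, 3, 1], giving D = diag(1, 2, 2, 2, 2, 1, 3, 1) and L = D - A. L has integer entries, so p(x) = det(xI - L) has integer coefficients. Expanding the determinant yields x^8 - 14x^7 + 77x^6 - 212x^5 + 309x^4 - 232x^3 + 79x^2 - 8x. Since p(0) = det(-L) = 0, x divides p(x). The eigenvalues sum to 14, which equals trace(L) = 2|E|.

x^8 - 14x^7 + 77x^6 - 212x^5 + 309x^4 - 232x^3 + 79x^2 - 8x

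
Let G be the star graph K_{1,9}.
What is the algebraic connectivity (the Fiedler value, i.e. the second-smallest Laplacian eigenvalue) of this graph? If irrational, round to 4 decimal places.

1

The graph has 10 vertices and degree multiset [9, 1, 1, 1, 1, 1, 1, 1, 1, 1]; D is the diagonal matrix of degrees and L = D - A. Computing the eigenvalues of L and sorting gives [0, 1, 1, 1, 1, 1, 1, 1, 1, 10]. The Fiedler value lambda_2 = 1 is strictly positive, so the graph is connected.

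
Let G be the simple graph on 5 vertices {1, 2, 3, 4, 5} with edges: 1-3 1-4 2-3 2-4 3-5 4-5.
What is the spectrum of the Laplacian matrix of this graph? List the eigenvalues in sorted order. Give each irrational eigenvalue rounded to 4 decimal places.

[0, 2, 2, 3, 5]

Each diagonal entry of L is the vertex degree and each off-diagonal entry is -1 where an edge is present, 0 otherwise; in the order [1, 2, 3, 4, 5] the diagonal is [2, 2, 3, 3, 2]. The multiplicity of 0 as a Laplacian eigenvalue equals the number of connected components. The single zero eigenvalue shows the graph is connected. By the matrix-tree theorem the graph has (1/5) * product of the nonzero eigenvalues = 12 spanning trees.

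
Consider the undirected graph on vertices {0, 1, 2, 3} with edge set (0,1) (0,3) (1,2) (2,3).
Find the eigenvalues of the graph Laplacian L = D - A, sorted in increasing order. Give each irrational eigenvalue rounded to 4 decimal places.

[0, 2, 2, 4]

Each diagonal entry of L is the vertex degree and each off-diagonal entry is -1 where an edge is present, 0 otherwise; in the order [0, 1, 2, 3] the diagonal is [2, 2, 2, 2]. The multiplicity of 0 as a Laplacian eigenvalue equals the number of connected components.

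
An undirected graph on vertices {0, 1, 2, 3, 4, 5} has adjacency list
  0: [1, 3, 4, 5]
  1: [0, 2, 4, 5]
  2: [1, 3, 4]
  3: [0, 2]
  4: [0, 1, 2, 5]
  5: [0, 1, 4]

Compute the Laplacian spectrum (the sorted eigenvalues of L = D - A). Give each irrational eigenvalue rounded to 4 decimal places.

Reading degrees in the order [0, 1, 2, 3, 4, 5] gives [4, 4, 3, 2, 4, 3]; set D = diag(4, 4, 3, 2, 4, 3) and form L = D - A. L is symmetric positive semidefinite, so every eigenvalue is real and nonnegative. The single zero eigenvalue shows the graph is connected. The eigenvalues sum to 20, which equals trace(L) = 2|E|. There is one zero in the spectrum, matching the 1 component.

[0, 1.7857, 3, 4.5392, 5, 5.6751]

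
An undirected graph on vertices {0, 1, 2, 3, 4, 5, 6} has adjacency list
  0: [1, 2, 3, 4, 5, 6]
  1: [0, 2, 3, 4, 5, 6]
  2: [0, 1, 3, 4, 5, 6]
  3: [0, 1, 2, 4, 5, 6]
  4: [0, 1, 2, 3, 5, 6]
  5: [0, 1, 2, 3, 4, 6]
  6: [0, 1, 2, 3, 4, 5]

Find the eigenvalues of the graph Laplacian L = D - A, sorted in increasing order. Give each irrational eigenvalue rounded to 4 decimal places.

Each diagonal entry of L is the vertex degree and each off-diagonal entry is -1 where an edge is present, 0 otherwise; in the order [0, 1, 2, 3, 4, 5, 6] the diagonal is [6, 6, 6, 6, 6, 6, 6]. L is symmetric positive semidefinite, so every eigenvalue is real and nonnegative. The single zero eigenvalue shows the graph is connected. The largest eigenvalue, 7, is at most the vertex count 7. The eigenvalues sum to 42, which equals trace(L) = 2|E|.

[0, 7, 7, 7, 7, 7, 7]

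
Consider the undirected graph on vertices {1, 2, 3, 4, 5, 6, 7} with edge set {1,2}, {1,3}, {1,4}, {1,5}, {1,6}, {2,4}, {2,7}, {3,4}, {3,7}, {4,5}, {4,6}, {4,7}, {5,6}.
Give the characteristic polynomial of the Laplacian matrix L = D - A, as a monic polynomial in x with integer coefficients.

Each diagonal entry of L is the vertex degree and each off-diagonal entry is -1 where an edge is present, 0 otherwise; in the order [1, 2, 3, 4, 5, 6, 7] the diagonal is [5, 3, 3, 6, 3, 3, 3]. L has integer entries, so p(x) = det(xI - L) has integer coefficients. Expanding the determinant yields x^7 - 26x^6 + 272x^5 - 1462x^4 + 4247x^3 - 6296x^2 + 3696x. The constant term is 0 because L is singular (the all-ones vector lies in its kernel).

x^7 - 26x^6 + 272x^5 - 1462x^4 + 4247x^3 - 6296x^2 + 3696x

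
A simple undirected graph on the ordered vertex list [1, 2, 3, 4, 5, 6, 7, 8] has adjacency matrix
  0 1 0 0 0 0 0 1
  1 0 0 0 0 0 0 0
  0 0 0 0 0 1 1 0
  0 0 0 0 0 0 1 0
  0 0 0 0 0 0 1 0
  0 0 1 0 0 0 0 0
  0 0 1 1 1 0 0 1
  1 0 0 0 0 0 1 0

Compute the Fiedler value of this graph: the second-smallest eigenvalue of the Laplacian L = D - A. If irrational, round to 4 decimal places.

0.2538

Each diagonal entry of L is the vertex degree and each off-diagonal entry is -1 where an edge is present, 0 otherwise; in the order [1, 2, 3, 4, 5, 6, 7, 8] the diagonal is [2, 1, 2, 1, 1, 1, 4, 2]. The smallest Laplacian eigenvalue is always 0. The next one, lambda_2 = 0.2538, measures how hard the graph is to disconnect: larger values mean better connectivity. The eigenvalues sum to 14, which equals trace(L) = 2|E|.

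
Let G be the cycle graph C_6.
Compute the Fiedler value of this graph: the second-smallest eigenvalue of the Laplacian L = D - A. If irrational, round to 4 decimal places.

The graph has 6 vertices and degree multiset [2, 2, 2, 2, 2, 2]; D is the diagonal matrix of degrees and L = D - A. The smallest Laplacian eigenvalue is always 0. The next one, lambda_2 = 1, measures how hard the graph is to disconnect: larger values mean better connectivity.

1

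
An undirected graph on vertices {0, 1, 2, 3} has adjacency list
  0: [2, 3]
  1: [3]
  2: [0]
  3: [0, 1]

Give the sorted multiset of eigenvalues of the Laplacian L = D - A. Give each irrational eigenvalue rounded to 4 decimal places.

Reading degrees in the order [0, 1, 2, 3] gives [2, 1, 1, 2]; set D = diag(2, 1, 1, 2) and form L = D - A. The multiplicity of 0 as a Laplacian eigenvalue equals the number of connected components. By the matrix-tree theorem the graph has (1/4) * product of the nonzero eigenvalues = 1 spanning tree.

[0, 0.5858, 2, 3.4142]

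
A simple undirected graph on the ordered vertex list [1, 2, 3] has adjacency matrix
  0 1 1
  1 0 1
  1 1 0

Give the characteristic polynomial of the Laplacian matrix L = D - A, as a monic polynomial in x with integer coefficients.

x^3 - 6x^2 + 9x

Each diagonal entry of L is the vertex degree and each off-diagonal entry is -1 where an edge is present, 0 otherwise; in the order [1, 2, 3] the diagonal is [2, 2, 2]. The eigenvalues of L are [0, 3, 3]; the characteristic polynomial is the product of (x - lambda_i), which multiplies out to x^3 - 6x^2 + 9x. The coefficient of x^2 equals -trace(L) = -6, matching the sum of degrees.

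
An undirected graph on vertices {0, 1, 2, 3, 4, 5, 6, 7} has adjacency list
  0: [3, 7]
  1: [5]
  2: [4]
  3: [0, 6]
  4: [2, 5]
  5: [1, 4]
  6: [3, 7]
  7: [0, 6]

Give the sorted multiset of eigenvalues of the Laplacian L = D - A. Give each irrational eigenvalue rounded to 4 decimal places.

Reading degrees in the order [0, 1, 2, 3, 4, 5, 6, 7] gives [2, 1, 1, 2, 2, 2, 2, 2]; set D = diag(2, 1, 1, 2, 2, 2, 2, 2) and form L = D - A. L is symmetric positive semidefinite, so every eigenvalue is real and nonnegative. The 2 zero eigenvalues correspond to the 2 connected components.

[0, 0, 0.5858, 2, 2, 2, 3.4142, 4]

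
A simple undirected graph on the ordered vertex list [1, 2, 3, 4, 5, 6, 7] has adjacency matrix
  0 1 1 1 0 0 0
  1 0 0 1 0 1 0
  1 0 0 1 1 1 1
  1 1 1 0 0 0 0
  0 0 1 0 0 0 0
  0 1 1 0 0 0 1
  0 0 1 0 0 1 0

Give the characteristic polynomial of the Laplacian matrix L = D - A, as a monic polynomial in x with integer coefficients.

Reading degrees in the order [1, 2, 3, 4, 5, 6, 7] gives [3, 3, 5, 3, 1, 3, 2]; set D = diag(3, 3, 5, 3, 1, 3, 2) and form L = D - A. L has integer entries, so p(x) = det(xI - L) has integer coefficients. Expanding the determinant yields x^7 - 20x^6 + 157x^5 - 614x^4 + 1245x^3 - 1220x^2 + 448x. Since p(0) = det(-L) = 0, x divides p(x). By the matrix-tree theorem the graph has (1/7) * product of the nonzero eigenvalues = 64 spanning trees.

x^7 - 20x^6 + 157x^5 - 614x^4 + 1245x^3 - 1220x^2 + 448x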